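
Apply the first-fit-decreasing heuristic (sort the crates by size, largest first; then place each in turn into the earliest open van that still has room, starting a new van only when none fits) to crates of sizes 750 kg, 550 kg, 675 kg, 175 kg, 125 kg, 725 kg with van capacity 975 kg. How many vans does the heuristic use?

Sorted descending: 750, 725, 675, 550, 175, 125.
  750 → van 1 (new)  [load 750/975]
  725 → van 2 (new)  [load 725/975]
  675 → van 3 (new)  [load 675/975]
  550 → van 4 (new)  [load 550/975]
  175 → van 1  [load 925/975]
  125 → van 2  [load 850/975]
4 vans opened.

4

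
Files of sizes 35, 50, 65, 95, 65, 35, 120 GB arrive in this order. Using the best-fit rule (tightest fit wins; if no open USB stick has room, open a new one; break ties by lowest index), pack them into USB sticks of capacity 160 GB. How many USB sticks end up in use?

3

  35 → USB stick 1 (new)  [load 35/160]
  50 → USB stick 1  [load 85/160]
  65 → USB stick 1  [load 150/160]
  95 → USB stick 2 (new)  [load 95/160]
  65 → USB stick 2  [load 160/160]
  35 → USB stick 3 (new)  [load 35/160]
  120 → USB stick 3  [load 155/160]
3 USB sticks opened.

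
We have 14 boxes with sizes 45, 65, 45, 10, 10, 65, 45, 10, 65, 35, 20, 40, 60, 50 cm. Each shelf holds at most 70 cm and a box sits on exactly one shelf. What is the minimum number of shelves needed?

Total = 65 + 65 + 65 + 60 + 50 + 45 + 45 + 45 + 40 + 35 + 20 + 10 + 10 + 10 = 565 cm.
Lower bound: ⌈565/70⌉ = 9 shelves.
A packing using 10 shelves:
  shelf 1: 65 = 65
  shelf 2: 65 = 65
  shelf 3: 65 = 65
  shelf 4: 60 + 10 = 70
  shelf 5: 50 + 20 = 70
  shelf 6: 45 + 10 + 10 = 65
  shelf 7: 45 = 45
  shelf 8: 45 = 45
  shelf 9: 40 = 40
  shelf 10: 35 = 35
No arrangement into 9 shelves stays within capacity, so 10 is optimal.

10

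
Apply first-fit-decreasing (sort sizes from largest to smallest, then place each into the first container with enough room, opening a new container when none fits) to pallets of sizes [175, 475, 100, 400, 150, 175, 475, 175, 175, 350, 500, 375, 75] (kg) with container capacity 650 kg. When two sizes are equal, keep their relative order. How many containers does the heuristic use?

Sorted descending: 500, 475, 475, 400, 375, 350, 175, 175, 175, 175, 150, 100, 75.
  500 → container 1 (new)  [load 500/650]
  475 → container 2 (new)  [load 475/650]
  475 → container 3 (new)  [load 475/650]
  400 → container 4 (new)  [load 400/650]
  375 → container 5 (new)  [load 375/650]
  350 → container 6 (new)  [load 350/650]
  175 → container 2  [load 650/650]
  175 → container 3  [load 650/650]
  175 → container 4  [load 575/650]
  175 → container 5  [load 550/650]
  150 → container 1  [load 650/650]
  100 → container 5  [load 650/650]
  75 → container 4  [load 650/650]
6 containers opened.

6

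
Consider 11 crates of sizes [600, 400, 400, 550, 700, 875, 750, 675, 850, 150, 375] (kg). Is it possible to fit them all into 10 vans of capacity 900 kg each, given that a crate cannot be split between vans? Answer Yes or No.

Yes

A valid assignment using 9 vans:
  van 1: 875 = 875
  van 2: 850 = 850
  van 3: 750 + 150 = 900
  van 4: 700 = 700
  van 5: 675 = 675
  van 6: 600 = 600
  van 7: 550 = 550
  van 8: 400 + 400 = 800
  van 9: 375 = 375
That uses only 9 ≤ 10, so 10 vans are enough.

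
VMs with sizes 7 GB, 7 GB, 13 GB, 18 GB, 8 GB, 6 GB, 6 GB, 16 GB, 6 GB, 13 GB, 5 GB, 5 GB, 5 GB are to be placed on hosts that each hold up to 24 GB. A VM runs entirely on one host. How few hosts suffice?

Total = 18 + 16 + 13 + 13 + 8 + 7 + 7 + 6 + 6 + 6 + 5 + 5 + 5 = 115 GB.
Lower bound: ⌈115/24⌉ = 5 hosts.
A packing using 5 hosts:
  host 1: 18 + 6 = 24
  host 2: 16 + 8 = 24
  host 3: 13 + 7 = 20
  host 4: 13 + 6 + 5 = 24
  host 5: 7 + 6 + 5 + 5 = 23
This matches the lower bound, so 5 is optimal.

5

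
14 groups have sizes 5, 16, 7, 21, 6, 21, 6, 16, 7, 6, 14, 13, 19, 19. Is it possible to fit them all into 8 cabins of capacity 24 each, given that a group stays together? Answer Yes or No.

No

Total = 176; ⌈176/24⌉ = 8.
The bound of 8 does not rule out 8, but exhaustive search shows no assignment into 8 cabins of capacity 24 exists — the minimum is 9.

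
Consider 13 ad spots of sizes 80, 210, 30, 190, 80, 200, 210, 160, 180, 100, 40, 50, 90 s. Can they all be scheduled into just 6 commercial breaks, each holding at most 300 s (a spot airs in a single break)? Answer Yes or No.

Yes

A valid assignment using 6 commercial breaks:
  break 1: 210 + 90 = 300
  break 2: 210 + 80 = 290
  break 3: 200 + 100 = 300
  break 4: 190 + 80 + 30 = 300
  break 5: 180 + 50 + 40 = 270
  break 6: 160 = 160
Every load is within 300 s, so 6 commercial breaks suffice.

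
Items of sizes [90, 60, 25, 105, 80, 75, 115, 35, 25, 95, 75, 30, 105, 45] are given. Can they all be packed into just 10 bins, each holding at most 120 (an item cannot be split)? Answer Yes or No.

A valid assignment using 9 bins:
  bin 1: 115 = 115
  bin 2: 105 = 105
  bin 3: 105 = 105
  bin 4: 95 + 25 = 120
  bin 5: 90 + 30 = 120
  bin 6: 80 + 35 = 115
  bin 7: 75 + 45 = 120
  bin 8: 75 + 25 = 100
  bin 9: 60 = 60
That uses only 9 ≤ 10, so 10 bins are enough.

Yes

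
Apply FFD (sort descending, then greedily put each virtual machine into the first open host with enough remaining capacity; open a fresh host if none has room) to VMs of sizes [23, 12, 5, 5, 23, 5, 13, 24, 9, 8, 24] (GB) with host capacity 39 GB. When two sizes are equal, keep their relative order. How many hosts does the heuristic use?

Sorted descending: 24, 24, 23, 23, 13, 12, 9, 8, 5, 5, 5.
  24 → host 1 (new)  [load 24/39]
  24 → host 2 (new)  [load 24/39]
  23 → host 3 (new)  [load 23/39]
  23 → host 4 (new)  [load 23/39]
  13 → host 1  [load 37/39]
  12 → host 2  [load 36/39]
  9 → host 3  [load 32/39]
  8 → host 4  [load 31/39]
  5 → host 3  [load 37/39]
  5 → host 4  [load 36/39]
  5 → host 5 (new)  [load 5/39]
5 hosts opened.

5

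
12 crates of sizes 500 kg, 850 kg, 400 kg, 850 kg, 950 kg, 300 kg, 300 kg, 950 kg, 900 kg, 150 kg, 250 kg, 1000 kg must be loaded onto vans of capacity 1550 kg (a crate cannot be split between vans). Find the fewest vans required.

Total = 1000 + 950 + 950 + 900 + 850 + 850 + 500 + 400 + 300 + 300 + 250 + 150 = 7400 kg.
Lower bound: ⌈7400/1550⌉ = 5 vans.
Also, 6 crates each exceed 775 kg, and no two of those can share a van, so at least 6 vans are needed.
A packing using 6 vans:
  van 1: 1000 + 500 = 1500
  van 2: 950 + 400 + 150 = 1500
  van 3: 950 + 300 + 300 = 1550
  van 4: 900 + 250 = 1150
  van 5: 850 = 850
  van 6: 850 = 850
This matches the lower bound, so 6 is optimal.

6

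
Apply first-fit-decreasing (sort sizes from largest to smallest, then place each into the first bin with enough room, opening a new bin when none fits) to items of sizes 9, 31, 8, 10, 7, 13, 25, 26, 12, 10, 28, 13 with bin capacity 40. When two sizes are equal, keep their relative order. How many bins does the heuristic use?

5

Sorted descending: 31, 28, 26, 25, 13, 13, 12, 10, 10, 9, 8, 7.
  31 → bin 1 (new)  [load 31/40]
  28 → bin 2 (new)  [load 28/40]
  26 → bin 3 (new)  [load 26/40]
  25 → bin 4 (new)  [load 25/40]
  13 → bin 3  [load 39/40]
  13 → bin 4  [load 38/40]
  12 → bin 2  [load 40/40]
  10 → bin 5 (new)  [load 10/40]
  10 → bin 5  [load 20/40]
  9 → bin 1  [load 40/40]
  8 → bin 5  [load 28/40]
  7 → bin 5  [load 35/40]
5 bins opened.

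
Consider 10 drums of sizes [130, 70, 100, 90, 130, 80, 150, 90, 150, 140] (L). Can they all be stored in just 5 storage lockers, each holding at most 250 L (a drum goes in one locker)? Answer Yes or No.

A valid assignment using 5 storage lockers:
  locker 1: 150 + 100 = 250
  locker 2: 150 + 90 = 240
  locker 3: 140 + 90 = 230
  locker 4: 130 + 80 = 210
  locker 5: 130 + 70 = 200
Every load is within 250 L, so 5 storage lockers suffice.

Yes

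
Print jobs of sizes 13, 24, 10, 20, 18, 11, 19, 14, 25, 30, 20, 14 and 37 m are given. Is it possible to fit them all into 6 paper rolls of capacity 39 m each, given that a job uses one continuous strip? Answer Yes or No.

No

Total = 255 m; ⌈255/39⌉ = 7.
At least 7 paper rolls are required, but only 6 are allowed.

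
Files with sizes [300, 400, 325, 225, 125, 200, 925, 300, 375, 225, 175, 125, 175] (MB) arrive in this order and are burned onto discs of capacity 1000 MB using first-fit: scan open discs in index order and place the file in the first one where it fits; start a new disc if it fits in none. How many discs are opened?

5

  300 → disc 1 (new)  [load 300/1000]
  400 → disc 1  [load 700/1000]
  325 → disc 2 (new)  [load 325/1000]
  225 → disc 1  [load 925/1000]
  125 → disc 2  [load 450/1000]
  200 → disc 2  [load 650/1000]
  925 → disc 3 (new)  [load 925/1000]
  300 → disc 2  [load 950/1000]
  375 → disc 4 (new)  [load 375/1000]
  225 → disc 4  [load 600/1000]
  175 → disc 4  [load 775/1000]
  125 → disc 4  [load 900/1000]
  175 → disc 5 (new)  [load 175/1000]
5 discs opened.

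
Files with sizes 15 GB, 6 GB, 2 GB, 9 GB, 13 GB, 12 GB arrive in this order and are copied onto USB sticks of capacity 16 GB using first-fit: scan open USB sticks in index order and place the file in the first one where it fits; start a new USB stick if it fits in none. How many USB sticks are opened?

5

  15 → USB stick 1 (new)  [load 15/16]
  6 → USB stick 2 (new)  [load 6/16]
  2 → USB stick 2  [load 8/16]
  9 → USB stick 3 (new)  [load 9/16]
  13 → USB stick 4 (new)  [load 13/16]
  12 → USB stick 5 (new)  [load 12/16]
5 USB sticks opened.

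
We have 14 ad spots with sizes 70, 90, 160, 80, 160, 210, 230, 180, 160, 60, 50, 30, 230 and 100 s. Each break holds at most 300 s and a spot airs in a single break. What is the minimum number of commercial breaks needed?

Total = 230 + 230 + 210 + 180 + 160 + 160 + 160 + 100 + 90 + 80 + 70 + 60 + 50 + 30 = 1810 s.
Lower bound: ⌈1810/300⌉ = 7 commercial breaks.
A packing using 7 commercial breaks:
  break 1: 230 + 70 = 300
  break 2: 230 + 60 = 290
  break 3: 210 + 90 = 300
  break 4: 180 + 100 = 280
  break 5: 160 + 80 + 50 = 290
  break 6: 160 + 30 = 190
  break 7: 160 = 160
This matches the lower bound, so 7 is optimal.

7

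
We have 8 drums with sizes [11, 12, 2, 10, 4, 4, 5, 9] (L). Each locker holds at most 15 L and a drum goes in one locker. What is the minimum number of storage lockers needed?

4

Total = 12 + 11 + 10 + 9 + 5 + 4 + 4 + 2 = 57 L.
Lower bound: ⌈57/15⌉ = 4 storage lockers.
A packing using 4 storage lockers:
  locker 1: 12 + 2 = 14
  locker 2: 11 + 4 = 15
  locker 3: 10 + 5 = 15
  locker 4: 9 + 4 = 13
This matches the lower bound, so 4 is optimal.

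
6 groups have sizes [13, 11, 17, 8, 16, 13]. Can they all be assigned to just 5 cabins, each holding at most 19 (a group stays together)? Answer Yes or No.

Yes

A valid assignment using 5 cabins:
  cabin 1: 17 = 17
  cabin 2: 16 = 16
  cabin 3: 13 = 13
  cabin 4: 13 = 13
  cabin 5: 11 + 8 = 19
Every load is within 19, so 5 cabins suffice.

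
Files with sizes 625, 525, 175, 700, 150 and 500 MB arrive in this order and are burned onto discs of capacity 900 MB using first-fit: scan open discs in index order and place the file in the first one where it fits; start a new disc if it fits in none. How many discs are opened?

4

  625 → disc 1 (new)  [load 625/900]
  525 → disc 2 (new)  [load 525/900]
  175 → disc 1  [load 800/900]
  700 → disc 3 (new)  [load 700/900]
  150 → disc 2  [load 675/900]
  500 → disc 4 (new)  [load 500/900]
4 discs opened.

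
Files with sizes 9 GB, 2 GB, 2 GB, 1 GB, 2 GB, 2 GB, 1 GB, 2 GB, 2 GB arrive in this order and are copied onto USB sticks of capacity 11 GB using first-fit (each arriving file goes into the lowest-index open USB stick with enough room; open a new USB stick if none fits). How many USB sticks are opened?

3

  9 → USB stick 1 (new)  [load 9/11]
  2 → USB stick 1  [load 11/11]
  2 → USB stick 2 (new)  [load 2/11]
  1 → USB stick 2  [load 3/11]
  2 → USB stick 2  [load 5/11]
  2 → USB stick 2  [load 7/11]
  1 → USB stick 2  [load 8/11]
  2 → USB stick 2  [load 10/11]
  2 → USB stick 3 (new)  [load 2/11]
3 USB sticks opened.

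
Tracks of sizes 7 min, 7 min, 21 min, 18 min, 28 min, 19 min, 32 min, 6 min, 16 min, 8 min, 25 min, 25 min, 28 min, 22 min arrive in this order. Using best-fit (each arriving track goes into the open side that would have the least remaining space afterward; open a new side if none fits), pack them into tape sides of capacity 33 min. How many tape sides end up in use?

  7 → side 1 (new)  [load 7/33]
  7 → side 1  [load 14/33]
  21 → side 2 (new)  [load 21/33]
  18 → side 1  [load 32/33]
  28 → side 3 (new)  [load 28/33]
  19 → side 4 (new)  [load 19/33]
  32 → side 5 (new)  [load 32/33]
  6 → side 2  [load 27/33]
  16 → side 6 (new)  [load 16/33]
  8 → side 4  [load 27/33]
  25 → side 7 (new)  [load 25/33]
  25 → side 8 (new)  [load 25/33]
  28 → side 9 (new)  [load 28/33]
  22 → side 10 (new)  [load 22/33]
10 tape sides opened.

10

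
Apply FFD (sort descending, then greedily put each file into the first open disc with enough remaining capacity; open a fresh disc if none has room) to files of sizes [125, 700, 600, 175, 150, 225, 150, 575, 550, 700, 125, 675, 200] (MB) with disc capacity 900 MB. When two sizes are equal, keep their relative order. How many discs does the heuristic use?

Sorted descending: 700, 700, 675, 600, 575, 550, 225, 200, 175, 150, 150, 125, 125.
  700 → disc 1 (new)  [load 700/900]
  700 → disc 2 (new)  [load 700/900]
  675 → disc 3 (new)  [load 675/900]
  600 → disc 4 (new)  [load 600/900]
  575 → disc 5 (new)  [load 575/900]
  550 → disc 6 (new)  [load 550/900]
  225 → disc 3  [load 900/900]
  200 → disc 1  [load 900/900]
  175 → disc 2  [load 875/900]
  150 → disc 4  [load 750/900]
  150 → disc 4  [load 900/900]
  125 → disc 5  [load 700/900]
  125 → disc 5  [load 825/900]
6 discs opened.

6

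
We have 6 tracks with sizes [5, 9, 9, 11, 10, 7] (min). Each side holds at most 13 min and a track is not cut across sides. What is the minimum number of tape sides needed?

Total = 11 + 10 + 9 + 9 + 7 + 5 = 51 min.
Lower bound: ⌈51/13⌉ = 4 tape sides.
Also, 5 tracks each exceed 13/2 min, and no two of those can share a side, so at least 5 tape sides are needed.
A packing using 5 tape sides:
  side 1: 11 = 11
  side 2: 10 = 10
  side 3: 9 = 9
  side 4: 9 = 9
  side 5: 7 + 5 = 12
This matches the lower bound, so 5 is optimal.

5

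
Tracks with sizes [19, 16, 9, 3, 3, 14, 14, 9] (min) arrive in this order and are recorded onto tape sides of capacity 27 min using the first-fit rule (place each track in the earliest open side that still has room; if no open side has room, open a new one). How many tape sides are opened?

4

  19 → side 1 (new)  [load 19/27]
  16 → side 2 (new)  [load 16/27]
  9 → side 2  [load 25/27]
  3 → side 1  [load 22/27]
  3 → side 1  [load 25/27]
  14 → side 3 (new)  [load 14/27]
  14 → side 4 (new)  [load 14/27]
  9 → side 3  [load 23/27]
4 tape sides opened.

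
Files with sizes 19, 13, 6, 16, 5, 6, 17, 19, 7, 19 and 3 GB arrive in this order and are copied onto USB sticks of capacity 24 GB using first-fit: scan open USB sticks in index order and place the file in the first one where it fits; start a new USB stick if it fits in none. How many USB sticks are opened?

  19 → USB stick 1 (new)  [load 19/24]
  13 → USB stick 2 (new)  [load 13/24]
  6 → USB stick 2  [load 19/24]
  16 → USB stick 3 (new)  [load 16/24]
  5 → USB stick 1  [load 24/24]
  6 → USB stick 3  [load 22/24]
  17 → USB stick 4 (new)  [load 17/24]
  19 → USB stick 5 (new)  [load 19/24]
  7 → USB stick 4  [load 24/24]
  19 → USB stick 6 (new)  [load 19/24]
  3 → USB stick 2  [load 22/24]
6 USB sticks opened.

6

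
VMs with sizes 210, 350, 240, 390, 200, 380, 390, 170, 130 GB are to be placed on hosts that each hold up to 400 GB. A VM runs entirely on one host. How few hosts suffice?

Total = 390 + 390 + 380 + 350 + 240 + 210 + 200 + 170 + 130 = 2460 GB.
Lower bound: ⌈2460/400⌉ = 7 hosts.
A packing using 7 hosts:
  host 1: 390 = 390
  host 2: 390 = 390
  host 3: 380 = 380
  host 4: 350 = 350
  host 5: 240 + 130 = 370
  host 6: 210 + 170 = 380
  host 7: 200 = 200
This matches the lower bound, so 7 is optimal.

7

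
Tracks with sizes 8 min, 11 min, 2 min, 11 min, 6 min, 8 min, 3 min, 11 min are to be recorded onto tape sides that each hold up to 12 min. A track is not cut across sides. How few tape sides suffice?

Total = 11 + 11 + 11 + 8 + 8 + 6 + 3 + 2 = 60 min.
Lower bound: ⌈60/12⌉ = 5 tape sides.
A packing using 6 tape sides:
  side 1: 11 = 11
  side 2: 11 = 11
  side 3: 11 = 11
  side 4: 8 + 3 = 11
  side 5: 8 + 2 = 10
  side 6: 6 = 6
No arrangement into 5 tape sides stays within capacity, so 6 is optimal.

6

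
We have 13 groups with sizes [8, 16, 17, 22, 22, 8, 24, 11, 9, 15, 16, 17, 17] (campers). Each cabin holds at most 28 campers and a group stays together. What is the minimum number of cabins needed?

9

Total = 24 + 22 + 22 + 17 + 17 + 17 + 16 + 16 + 15 + 11 + 9 + 8 + 8 = 202 campers.
Lower bound: ⌈202/28⌉ = 8 cabins.
Also, 9 groups each exceed 14 campers, and no two of those can share a cabin, so at least 9 cabins are needed.
A packing using 9 cabins:
  cabin 1: 24 = 24
  cabin 2: 22 = 22
  cabin 3: 22 = 22
  cabin 4: 17 + 11 = 28
  cabin 5: 17 + 9 = 26
  cabin 6: 17 + 8 = 25
  cabin 7: 16 + 8 = 24
  cabin 8: 16 = 16
  cabin 9: 15 = 15
This matches the lower bound, so 9 is optimal.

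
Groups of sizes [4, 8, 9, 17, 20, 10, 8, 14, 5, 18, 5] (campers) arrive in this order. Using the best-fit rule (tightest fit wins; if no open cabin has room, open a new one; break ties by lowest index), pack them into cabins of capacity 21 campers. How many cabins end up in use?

7

  4 → cabin 1 (new)  [load 4/21]
  8 → cabin 1  [load 12/21]
  9 → cabin 1  [load 21/21]
  17 → cabin 2 (new)  [load 17/21]
  20 → cabin 3 (new)  [load 20/21]
  10 → cabin 4 (new)  [load 10/21]
  8 → cabin 4  [load 18/21]
  14 → cabin 5 (new)  [load 14/21]
  5 → cabin 5  [load 19/21]
  18 → cabin 6 (new)  [load 18/21]
  5 → cabin 7 (new)  [load 5/21]
7 cabins opened.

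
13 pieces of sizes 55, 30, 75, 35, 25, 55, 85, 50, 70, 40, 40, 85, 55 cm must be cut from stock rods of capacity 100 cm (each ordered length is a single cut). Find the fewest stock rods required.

Total = 85 + 85 + 75 + 70 + 55 + 55 + 55 + 50 + 40 + 40 + 35 + 30 + 25 = 700 cm.
Lower bound: ⌈700/100⌉ = 7 stock rods.
A packing using 8 stock rods:
  stock rod 1: 85 = 85
  stock rod 2: 85 = 85
  stock rod 3: 75 + 25 = 100
  stock rod 4: 70 + 30 = 100
  stock rod 5: 55 + 40 = 95
  stock rod 6: 55 + 40 = 95
  stock rod 7: 55 + 35 = 90
  stock rod 8: 50 = 50
No arrangement into 7 stock rods stays within capacity, so 8 is optimal.

8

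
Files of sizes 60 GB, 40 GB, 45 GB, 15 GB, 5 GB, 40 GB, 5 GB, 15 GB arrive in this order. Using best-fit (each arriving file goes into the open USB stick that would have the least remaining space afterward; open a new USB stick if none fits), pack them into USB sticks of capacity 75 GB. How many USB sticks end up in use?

4

  60 → USB stick 1 (new)  [load 60/75]
  40 → USB stick 2 (new)  [load 40/75]
  45 → USB stick 3 (new)  [load 45/75]
  15 → USB stick 1  [load 75/75]
  5 → USB stick 3  [load 50/75]
  40 → USB stick 4 (new)  [load 40/75]
  5 → USB stick 3  [load 55/75]
  15 → USB stick 3  [load 70/75]
4 USB sticks opened.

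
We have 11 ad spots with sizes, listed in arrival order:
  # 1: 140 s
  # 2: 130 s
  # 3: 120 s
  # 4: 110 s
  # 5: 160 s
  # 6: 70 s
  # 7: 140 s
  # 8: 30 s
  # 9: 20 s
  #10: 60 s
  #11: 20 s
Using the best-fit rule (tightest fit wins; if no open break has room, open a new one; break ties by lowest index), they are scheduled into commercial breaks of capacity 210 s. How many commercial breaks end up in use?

6

  140 → break 1 (new)  [load 140/210]
  130 → break 2 (new)  [load 130/210]
  120 → break 3 (new)  [load 120/210]
  110 → break 4 (new)  [load 110/210]
  160 → break 5 (new)  [load 160/210]
  70 → break 1  [load 210/210]
  140 → break 6 (new)  [load 140/210]
  30 → break 5  [load 190/210]
  20 → break 5  [load 210/210]
  60 → break 6  [load 200/210]
  20 → break 2  [load 150/210]
6 commercial breaks opened.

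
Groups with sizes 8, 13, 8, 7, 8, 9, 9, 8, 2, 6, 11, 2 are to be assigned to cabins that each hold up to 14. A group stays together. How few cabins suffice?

Total = 13 + 11 + 9 + 9 + 8 + 8 + 8 + 8 + 7 + 6 + 2 + 2 = 91.
Lower bound: ⌈91/14⌉ = 7 cabins.
Also, 8 groups each exceed 7, and no two of those can share a cabin, so at least 8 cabins are needed.
A packing using 9 cabins:
  cabin 1: 13 = 13
  cabin 2: 11 + 2 = 13
  cabin 3: 9 + 2 = 11
  cabin 4: 9 = 9
  cabin 5: 8 + 6 = 14
  cabin 6: 8 = 8
  cabin 7: 8 = 8
  cabin 8: 8 = 8
  cabin 9: 7 = 7
No arrangement into 8 cabins stays within capacity, so 9 is optimal.

9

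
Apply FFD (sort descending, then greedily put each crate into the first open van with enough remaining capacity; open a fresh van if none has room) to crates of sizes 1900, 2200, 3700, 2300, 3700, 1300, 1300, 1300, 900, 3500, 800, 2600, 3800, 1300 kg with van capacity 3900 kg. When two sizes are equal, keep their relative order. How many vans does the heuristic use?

9

Sorted descending: 3800, 3700, 3700, 3500, 2600, 2300, 2200, 1900, 1300, 1300, 1300, 1300, 900, 800.
  3800 → van 1 (new)  [load 3800/3900]
  3700 → van 2 (new)  [load 3700/3900]
  3700 → van 3 (new)  [load 3700/3900]
  3500 → van 4 (new)  [load 3500/3900]
  2600 → van 5 (new)  [load 2600/3900]
  2300 → van 6 (new)  [load 2300/3900]
  2200 → van 7 (new)  [load 2200/3900]
  1900 → van 8 (new)  [load 1900/3900]
  1300 → van 5  [load 3900/3900]
  1300 → van 6  [load 3600/3900]
  1300 → van 7  [load 3500/3900]
  1300 → van 8  [load 3200/3900]
  900 → van 9 (new)  [load 900/3900]
  800 → van 9  [load 1700/3900]
9 vans opened.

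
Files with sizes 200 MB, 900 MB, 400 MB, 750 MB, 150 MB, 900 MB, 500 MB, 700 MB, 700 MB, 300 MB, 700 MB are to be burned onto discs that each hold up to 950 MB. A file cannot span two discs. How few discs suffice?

Total = 900 + 900 + 750 + 700 + 700 + 700 + 500 + 400 + 300 + 200 + 150 = 6200 MB.
Lower bound: ⌈6200/950⌉ = 7 discs.
A packing using 8 discs:
  disc 1: 900 = 900
  disc 2: 900 = 900
  disc 3: 750 + 200 = 950
  disc 4: 700 + 150 = 850
  disc 5: 700 = 700
  disc 6: 700 = 700
  disc 7: 500 + 400 = 900
  disc 8: 300 = 300
No arrangement into 7 discs stays within capacity, so 8 is optimal.

8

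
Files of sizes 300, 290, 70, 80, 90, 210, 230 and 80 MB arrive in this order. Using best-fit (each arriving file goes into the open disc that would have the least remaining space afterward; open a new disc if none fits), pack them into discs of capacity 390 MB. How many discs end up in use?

  300 → disc 1 (new)  [load 300/390]
  290 → disc 2 (new)  [load 290/390]
  70 → disc 1  [load 370/390]
  80 → disc 2  [load 370/390]
  90 → disc 3 (new)  [load 90/390]
  210 → disc 3  [load 300/390]
  230 → disc 4 (new)  [load 230/390]
  80 → disc 3  [load 380/390]
4 discs opened.

4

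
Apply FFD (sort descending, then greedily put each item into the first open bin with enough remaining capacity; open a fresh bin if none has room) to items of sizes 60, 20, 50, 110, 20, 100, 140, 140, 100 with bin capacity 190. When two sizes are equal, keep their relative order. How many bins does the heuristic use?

5

Sorted descending: 140, 140, 110, 100, 100, 60, 50, 20, 20.
  140 → bin 1 (new)  [load 140/190]
  140 → bin 2 (new)  [load 140/190]
  110 → bin 3 (new)  [load 110/190]
  100 → bin 4 (new)  [load 100/190]
  100 → bin 5 (new)  [load 100/190]
  60 → bin 3  [load 170/190]
  50 → bin 1  [load 190/190]
  20 → bin 2  [load 160/190]
  20 → bin 2  [load 180/190]
5 bins opened.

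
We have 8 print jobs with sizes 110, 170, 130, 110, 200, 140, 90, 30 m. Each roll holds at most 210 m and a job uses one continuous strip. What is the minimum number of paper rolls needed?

Total = 200 + 170 + 140 + 130 + 110 + 110 + 90 + 30 = 980 m.
Lower bound: ⌈980/210⌉ = 5 paper rolls.
Also, 6 print jobs each exceed 105 m, and no two of those can share a roll, so at least 6 paper rolls are needed.
A packing using 6 paper rolls:
  roll 1: 200 = 200
  roll 2: 170 + 30 = 200
  roll 3: 140 = 140
  roll 4: 130 = 130
  roll 5: 110 + 90 = 200
  roll 6: 110 = 110
This matches the lower bound, so 6 is optimal.

6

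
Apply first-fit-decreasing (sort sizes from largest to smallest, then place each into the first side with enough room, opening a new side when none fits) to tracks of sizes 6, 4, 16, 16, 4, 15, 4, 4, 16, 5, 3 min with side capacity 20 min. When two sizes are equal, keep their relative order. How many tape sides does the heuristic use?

Sorted descending: 16, 16, 16, 15, 6, 5, 4, 4, 4, 4, 3.
  16 → side 1 (new)  [load 16/20]
  16 → side 2 (new)  [load 16/20]
  16 → side 3 (new)  [load 16/20]
  15 → side 4 (new)  [load 15/20]
  6 → side 5 (new)  [load 6/20]
  5 → side 4  [load 20/20]
  4 → side 1  [load 20/20]
  4 → side 2  [load 20/20]
  4 → side 3  [load 20/20]
  4 → side 5  [load 10/20]
  3 → side 5  [load 13/20]
5 tape sides opened.

5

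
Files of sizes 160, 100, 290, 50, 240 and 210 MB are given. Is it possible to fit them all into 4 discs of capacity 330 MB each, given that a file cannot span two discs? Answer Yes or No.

Yes

A valid assignment using 4 discs:
  disc 1: 290 = 290
  disc 2: 240 + 50 = 290
  disc 3: 210 + 100 = 310
  disc 4: 160 = 160
Every load is within 330 MB, so 4 discs suffice.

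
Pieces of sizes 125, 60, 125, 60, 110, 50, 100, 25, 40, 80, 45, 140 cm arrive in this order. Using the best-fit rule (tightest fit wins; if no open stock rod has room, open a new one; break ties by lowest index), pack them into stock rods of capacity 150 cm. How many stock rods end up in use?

7

  125 → stock rod 1 (new)  [load 125/150]
  60 → stock rod 2 (new)  [load 60/150]
  125 → stock rod 3 (new)  [load 125/150]
  60 → stock rod 2  [load 120/150]
  110 → stock rod 4 (new)  [load 110/150]
  50 → stock rod 5 (new)  [load 50/150]
  100 → stock rod 5  [load 150/150]
  25 → stock rod 1  [load 150/150]
  40 → stock rod 4  [load 150/150]
  80 → stock rod 6 (new)  [load 80/150]
  45 → stock rod 6  [load 125/150]
  140 → stock rod 7 (new)  [load 140/150]
7 stock rods opened.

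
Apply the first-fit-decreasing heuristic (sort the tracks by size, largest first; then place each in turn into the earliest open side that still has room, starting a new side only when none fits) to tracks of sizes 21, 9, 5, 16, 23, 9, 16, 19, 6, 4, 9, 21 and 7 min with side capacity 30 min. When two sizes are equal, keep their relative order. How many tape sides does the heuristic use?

Sorted descending: 23, 21, 21, 19, 16, 16, 9, 9, 9, 7, 6, 5, 4.
  23 → side 1 (new)  [load 23/30]
  21 → side 2 (new)  [load 21/30]
  21 → side 3 (new)  [load 21/30]
  19 → side 4 (new)  [load 19/30]
  16 → side 5 (new)  [load 16/30]
  16 → side 6 (new)  [load 16/30]
  9 → side 2  [load 30/30]
  9 → side 3  [load 30/30]
  9 → side 4  [load 28/30]
  7 → side 1  [load 30/30]
  6 → side 5  [load 22/30]
  5 → side 5  [load 27/30]
  4 → side 6  [load 20/30]
6 tape sides opened.

6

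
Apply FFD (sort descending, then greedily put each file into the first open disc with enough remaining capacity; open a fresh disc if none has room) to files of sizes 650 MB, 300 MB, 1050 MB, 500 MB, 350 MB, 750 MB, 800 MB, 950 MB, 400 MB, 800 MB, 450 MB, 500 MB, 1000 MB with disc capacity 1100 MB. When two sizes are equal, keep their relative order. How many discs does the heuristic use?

9

Sorted descending: 1050, 1000, 950, 800, 800, 750, 650, 500, 500, 450, 400, 350, 300.
  1050 → disc 1 (new)  [load 1050/1100]
  1000 → disc 2 (new)  [load 1000/1100]
  950 → disc 3 (new)  [load 950/1100]
  800 → disc 4 (new)  [load 800/1100]
  800 → disc 5 (new)  [load 800/1100]
  750 → disc 6 (new)  [load 750/1100]
  650 → disc 7 (new)  [load 650/1100]
  500 → disc 8 (new)  [load 500/1100]
  500 → disc 8  [load 1000/1100]
  450 → disc 7  [load 1100/1100]
  400 → disc 9 (new)  [load 400/1100]
  350 → disc 6  [load 1100/1100]
  300 → disc 4  [load 1100/1100]
9 discs opened.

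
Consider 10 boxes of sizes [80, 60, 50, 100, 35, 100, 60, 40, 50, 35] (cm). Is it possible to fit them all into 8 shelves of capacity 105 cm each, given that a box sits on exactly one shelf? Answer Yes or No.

A valid assignment using 7 shelves:
  shelf 1: 100 = 100
  shelf 2: 100 = 100
  shelf 3: 80 = 80
  shelf 4: 60 + 40 = 100
  shelf 5: 60 + 35 = 95
  shelf 6: 50 + 50 = 100
  shelf 7: 35 = 35
That uses only 7 ≤ 8, so 8 shelves are enough.

Yes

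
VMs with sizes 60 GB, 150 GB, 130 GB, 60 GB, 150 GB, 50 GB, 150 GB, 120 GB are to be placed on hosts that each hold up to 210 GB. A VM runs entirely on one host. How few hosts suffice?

Total = 150 + 150 + 150 + 130 + 120 + 60 + 60 + 50 = 870 GB.
Lower bound: ⌈870/210⌉ = 5 hosts.
A packing using 5 hosts:
  host 1: 150 + 60 = 210
  host 2: 150 + 60 = 210
  host 3: 150 + 50 = 200
  host 4: 130 = 130
  host 5: 120 = 120
This matches the lower bound, so 5 is optimal.

5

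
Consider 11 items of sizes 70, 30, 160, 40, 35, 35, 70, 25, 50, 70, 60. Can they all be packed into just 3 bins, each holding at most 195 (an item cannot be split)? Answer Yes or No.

No

Total = 645; ⌈645/195⌉ = 4.
At least 4 bins are required, but only 3 are allowed.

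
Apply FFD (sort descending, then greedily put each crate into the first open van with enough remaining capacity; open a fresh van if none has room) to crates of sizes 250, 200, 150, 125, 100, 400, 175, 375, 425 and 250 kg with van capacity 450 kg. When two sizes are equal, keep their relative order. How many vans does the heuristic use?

6

Sorted descending: 425, 400, 375, 250, 250, 200, 175, 150, 125, 100.
  425 → van 1 (new)  [load 425/450]
  400 → van 2 (new)  [load 400/450]
  375 → van 3 (new)  [load 375/450]
  250 → van 4 (new)  [load 250/450]
  250 → van 5 (new)  [load 250/450]
  200 → van 4  [load 450/450]
  175 → van 5  [load 425/450]
  150 → van 6 (new)  [load 150/450]
  125 → van 6  [load 275/450]
  100 → van 6  [load 375/450]
6 vans opened.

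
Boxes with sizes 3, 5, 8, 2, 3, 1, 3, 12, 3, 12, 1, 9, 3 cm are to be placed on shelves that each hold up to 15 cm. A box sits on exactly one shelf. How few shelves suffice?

Total = 12 + 12 + 9 + 8 + 5 + 3 + 3 + 3 + 3 + 3 + 2 + 1 + 1 = 65 cm.
Lower bound: ⌈65/15⌉ = 5 shelves.
A packing using 5 shelves:
  shelf 1: 12 + 3 = 15
  shelf 2: 12 + 3 = 15
  shelf 3: 9 + 5 + 1 = 15
  shelf 4: 8 + 3 + 3 + 1 = 15
  shelf 5: 3 + 2 = 5
This matches the lower bound, so 5 is optimal.

5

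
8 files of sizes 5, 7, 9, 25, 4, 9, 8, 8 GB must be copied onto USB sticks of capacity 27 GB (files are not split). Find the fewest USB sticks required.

3

Total = 25 + 9 + 9 + 8 + 8 + 7 + 5 + 4 = 75 GB.
Lower bound: ⌈75/27⌉ = 3 USB sticks.
A packing using 3 USB sticks:
  USB stick 1: 25 = 25
  USB stick 2: 9 + 9 + 8 = 26
  USB stick 3: 8 + 7 + 5 + 4 = 24
This matches the lower bound, so 3 is optimal.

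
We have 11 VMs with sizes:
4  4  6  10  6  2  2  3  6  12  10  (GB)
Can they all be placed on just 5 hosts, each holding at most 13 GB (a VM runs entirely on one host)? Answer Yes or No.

Total = 65 GB; ⌈65/13⌉ = 5.
The bound of 5 does not rule out 5, but exhaustive search shows no assignment into 5 hosts of capacity 13 GB exists — the minimum is 6.

No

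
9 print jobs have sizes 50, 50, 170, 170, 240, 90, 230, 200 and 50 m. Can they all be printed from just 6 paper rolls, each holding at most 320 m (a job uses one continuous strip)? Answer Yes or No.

Yes

A valid assignment using 5 paper rolls:
  roll 1: 240 + 50 = 290
  roll 2: 230 + 90 = 320
  roll 3: 200 + 50 + 50 = 300
  roll 4: 170 = 170
  roll 5: 170 = 170
That uses only 5 ≤ 6, so 6 paper rolls are enough.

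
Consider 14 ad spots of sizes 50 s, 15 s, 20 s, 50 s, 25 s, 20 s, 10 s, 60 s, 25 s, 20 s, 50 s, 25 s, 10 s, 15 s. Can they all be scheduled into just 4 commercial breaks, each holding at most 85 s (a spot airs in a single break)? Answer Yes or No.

No

Total = 395 s; ⌈395/85⌉ = 5.
At least 5 commercial breaks are required, but only 4 are allowed.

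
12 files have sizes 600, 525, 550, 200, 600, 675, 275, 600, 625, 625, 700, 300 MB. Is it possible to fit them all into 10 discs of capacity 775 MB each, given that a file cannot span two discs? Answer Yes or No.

A valid assignment using 10 discs:
  disc 1: 700 = 700
  disc 2: 675 = 675
  disc 3: 625 = 625
  disc 4: 625 = 625
  disc 5: 600 = 600
  disc 6: 600 = 600
  disc 7: 600 = 600
  disc 8: 550 + 200 = 750
  disc 9: 525 = 525
  disc 10: 300 + 275 = 575
Every load is within 775 MB, so 10 discs suffice.

Yes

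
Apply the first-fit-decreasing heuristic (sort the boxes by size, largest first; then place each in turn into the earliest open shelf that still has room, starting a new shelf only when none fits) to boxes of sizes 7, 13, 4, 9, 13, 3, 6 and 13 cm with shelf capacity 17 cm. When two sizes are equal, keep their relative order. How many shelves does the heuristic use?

5

Sorted descending: 13, 13, 13, 9, 7, 6, 4, 3.
  13 → shelf 1 (new)  [load 13/17]
  13 → shelf 2 (new)  [load 13/17]
  13 → shelf 3 (new)  [load 13/17]
  9 → shelf 4 (new)  [load 9/17]
  7 → shelf 4  [load 16/17]
  6 → shelf 5 (new)  [load 6/17]
  4 → shelf 1  [load 17/17]
  3 → shelf 2  [load 16/17]
5 shelves opened.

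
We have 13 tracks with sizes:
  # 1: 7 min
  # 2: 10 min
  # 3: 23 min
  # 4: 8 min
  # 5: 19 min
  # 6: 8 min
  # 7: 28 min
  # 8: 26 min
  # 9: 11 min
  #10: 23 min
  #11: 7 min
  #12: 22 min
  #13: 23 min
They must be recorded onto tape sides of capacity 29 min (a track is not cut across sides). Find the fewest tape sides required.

9

Total = 28 + 26 + 23 + 23 + 23 + 22 + 19 + 11 + 10 + 8 + 8 + 7 + 7 = 215 min.
Lower bound: ⌈215/29⌉ = 8 tape sides.
A packing using 9 tape sides:
  side 1: 28 = 28
  side 2: 26 = 26
  side 3: 23 = 23
  side 4: 23 = 23
  side 5: 23 = 23
  side 6: 22 + 7 = 29
  side 7: 19 + 10 = 29
  side 8: 11 + 8 + 8 = 27
  side 9: 7 = 7
No arrangement into 8 tape sides stays within capacity, so 9 is optimal.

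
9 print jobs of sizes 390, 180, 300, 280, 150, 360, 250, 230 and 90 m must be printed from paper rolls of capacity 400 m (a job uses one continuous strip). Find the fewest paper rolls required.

7

Total = 390 + 360 + 300 + 280 + 250 + 230 + 180 + 150 + 90 = 2230 m.
Lower bound: ⌈2230/400⌉ = 6 paper rolls.
A packing using 7 paper rolls:
  roll 1: 390 = 390
  roll 2: 360 = 360
  roll 3: 300 + 90 = 390
  roll 4: 280 = 280
  roll 5: 250 + 150 = 400
  roll 6: 230 = 230
  roll 7: 180 = 180
No arrangement into 6 paper rolls stays within capacity, so 7 is optimal.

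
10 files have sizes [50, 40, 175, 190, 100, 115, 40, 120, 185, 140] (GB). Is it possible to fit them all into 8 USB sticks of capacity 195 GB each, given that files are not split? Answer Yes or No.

A valid assignment using 7 USB sticks:
  USB stick 1: 190 = 190
  USB stick 2: 185 = 185
  USB stick 3: 175 = 175
  USB stick 4: 140 + 50 = 190
  USB stick 5: 120 + 40 = 160
  USB stick 6: 115 + 40 = 155
  USB stick 7: 100 = 100
That uses only 7 ≤ 8, so 8 USB sticks are enough.

Yes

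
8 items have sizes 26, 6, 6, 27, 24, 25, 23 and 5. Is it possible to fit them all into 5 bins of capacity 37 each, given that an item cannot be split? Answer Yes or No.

A valid assignment using 5 bins:
  bin 1: 27 + 6 = 33
  bin 2: 26 + 6 + 5 = 37
  bin 3: 25 = 25
  bin 4: 24 = 24
  bin 5: 23 = 23
Every load is within 37, so 5 bins suffice.

Yes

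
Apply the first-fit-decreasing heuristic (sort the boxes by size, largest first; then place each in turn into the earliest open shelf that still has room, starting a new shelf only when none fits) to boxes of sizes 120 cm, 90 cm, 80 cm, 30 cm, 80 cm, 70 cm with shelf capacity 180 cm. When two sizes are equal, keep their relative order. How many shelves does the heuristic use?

Sorted descending: 120, 90, 80, 80, 70, 30.
  120 → shelf 1 (new)  [load 120/180]
  90 → shelf 2 (new)  [load 90/180]
  80 → shelf 2  [load 170/180]
  80 → shelf 3 (new)  [load 80/180]
  70 → shelf 3  [load 150/180]
  30 → shelf 1  [load 150/180]
3 shelves opened.

3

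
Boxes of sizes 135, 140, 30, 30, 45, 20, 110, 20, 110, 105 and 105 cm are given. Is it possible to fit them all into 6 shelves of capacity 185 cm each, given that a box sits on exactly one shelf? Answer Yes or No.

Yes

A valid assignment using 6 shelves:
  shelf 1: 140 + 45 = 185
  shelf 2: 135 + 30 + 20 = 185
  shelf 3: 110 + 30 + 20 = 160
  shelf 4: 110 = 110
  shelf 5: 105 = 105
  shelf 6: 105 = 105
Every load is within 185 cm, so 6 shelves suffice.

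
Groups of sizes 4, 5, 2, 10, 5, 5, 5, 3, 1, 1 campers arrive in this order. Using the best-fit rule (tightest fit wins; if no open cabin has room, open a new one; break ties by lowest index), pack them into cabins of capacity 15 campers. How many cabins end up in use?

3

  4 → cabin 1 (new)  [load 4/15]
  5 → cabin 1  [load 9/15]
  2 → cabin 1  [load 11/15]
  10 → cabin 2 (new)  [load 10/15]
  5 → cabin 2  [load 15/15]
  5 → cabin 3 (new)  [load 5/15]
  5 → cabin 3  [load 10/15]
  3 → cabin 1  [load 14/15]
  1 → cabin 1  [load 15/15]
  1 → cabin 3  [load 11/15]
3 cabins opened.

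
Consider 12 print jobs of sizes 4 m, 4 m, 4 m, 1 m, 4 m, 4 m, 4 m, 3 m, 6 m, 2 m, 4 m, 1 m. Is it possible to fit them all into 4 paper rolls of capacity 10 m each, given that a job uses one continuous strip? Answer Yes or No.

No

Total = 41 m; ⌈41/10⌉ = 5.
At least 5 paper rolls are required, but only 4 are allowed.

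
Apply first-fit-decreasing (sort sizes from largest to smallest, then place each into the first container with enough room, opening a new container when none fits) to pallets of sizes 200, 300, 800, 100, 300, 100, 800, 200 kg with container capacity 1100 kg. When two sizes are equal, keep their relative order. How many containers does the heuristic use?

Sorted descending: 800, 800, 300, 300, 200, 200, 100, 100.
  800 → container 1 (new)  [load 800/1100]
  800 → container 2 (new)  [load 800/1100]
  300 → container 1  [load 1100/1100]
  300 → container 2  [load 1100/1100]
  200 → container 3 (new)  [load 200/1100]
  200 → container 3  [load 400/1100]
  100 → container 3  [load 500/1100]
  100 → container 3  [load 600/1100]
3 containers opened.

3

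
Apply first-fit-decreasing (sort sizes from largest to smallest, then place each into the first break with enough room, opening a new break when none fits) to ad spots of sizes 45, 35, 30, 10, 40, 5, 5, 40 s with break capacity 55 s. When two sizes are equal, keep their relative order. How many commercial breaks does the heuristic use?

5

Sorted descending: 45, 40, 40, 35, 30, 10, 5, 5.
  45 → break 1 (new)  [load 45/55]
  40 → break 2 (new)  [load 40/55]
  40 → break 3 (new)  [load 40/55]
  35 → break 4 (new)  [load 35/55]
  30 → break 5 (new)  [load 30/55]
  10 → break 1  [load 55/55]
  5 → break 2  [load 45/55]
  5 → break 2  [load 50/55]
5 commercial breaks opened.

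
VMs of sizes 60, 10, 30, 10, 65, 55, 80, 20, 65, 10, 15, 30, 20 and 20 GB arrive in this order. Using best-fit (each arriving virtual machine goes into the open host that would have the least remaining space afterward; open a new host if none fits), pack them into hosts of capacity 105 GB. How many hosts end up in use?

  60 → host 1 (new)  [load 60/105]
  10 → host 1  [load 70/105]
  30 → host 1  [load 100/105]
  10 → host 2 (new)  [load 10/105]
  65 → host 2  [load 75/105]
  55 → host 3 (new)  [load 55/105]
  80 → host 4 (new)  [load 80/105]
  20 → host 4  [load 100/105]
  65 → host 5 (new)  [load 65/105]
  10 → host 2  [load 85/105]
  15 → host 2  [load 100/105]
  30 → host 5  [load 95/105]
  20 → host 3  [load 75/105]
  20 → host 3  [load 95/105]
5 hosts opened.

5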